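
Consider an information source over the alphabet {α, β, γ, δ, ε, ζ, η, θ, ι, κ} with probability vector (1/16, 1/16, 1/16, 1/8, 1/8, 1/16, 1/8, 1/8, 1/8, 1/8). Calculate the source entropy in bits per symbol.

3.25 bits

Each probability is a power of 1/2, so log₂(1/p) is an integer.
H = Σ p·log₂(1/p) = 1/16·4 + 1/16·4 + 1/16·4 + 1/8·3 + 1/8·3 + 1/16·4 + 1/8·3 + 1/8·3 + 1/8·3 + 1/8·3 = 3.25 bits.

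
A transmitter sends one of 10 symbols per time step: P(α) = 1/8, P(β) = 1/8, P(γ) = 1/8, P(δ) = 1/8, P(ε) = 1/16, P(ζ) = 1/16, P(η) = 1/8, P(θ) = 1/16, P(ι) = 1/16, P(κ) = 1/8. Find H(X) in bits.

Each probability is a power of 1/2, so log₂(1/p) is an integer.
H = Σ p·log₂(1/p) = 1/8·3 + 1/8·3 + 1/8·3 + 1/8·3 + 1/16·4 + 1/16·4 + 1/8·3 + 1/16·4 + 1/16·4 + 1/8·3 = 3.25 bits.

3.25 bits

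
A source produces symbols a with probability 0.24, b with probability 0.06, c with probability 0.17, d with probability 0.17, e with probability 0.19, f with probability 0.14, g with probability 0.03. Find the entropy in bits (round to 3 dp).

2.611 bits

H = −Σ pᵢ log₂ pᵢ.
−0.24·log₂(0.24) = 0.4941
−0.06·log₂(0.06) = 0.2435
−0.17·log₂(0.17) = 0.4346
−0.17·log₂(0.17) = 0.4346
−0.19·log₂(0.19) = 0.4552
−0.14·log₂(0.14) = 0.3971
−0.03·log₂(0.03) = 0.1518
Sum ≈ 2.6109 → 2.611 bits.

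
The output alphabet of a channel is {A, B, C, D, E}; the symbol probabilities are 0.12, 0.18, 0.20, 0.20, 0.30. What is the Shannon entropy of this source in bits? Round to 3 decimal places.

2.262 bits

H = −Σ pᵢ log₂ pᵢ.
−0.12·log₂(0.12) = 0.3671
−0.18·log₂(0.18) = 0.4453
−0.20·log₂(0.20) = 0.4644
−0.20·log₂(0.20) = 0.4644
−0.30·log₂(0.30) = 0.5211
Sum ≈ 2.2622 → 2.262 bits.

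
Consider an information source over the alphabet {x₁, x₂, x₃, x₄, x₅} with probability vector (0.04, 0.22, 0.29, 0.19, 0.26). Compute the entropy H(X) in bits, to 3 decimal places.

2.145 bits

H = −Σ pᵢ log₂ pᵢ.
−0.04·log₂(0.04) = 0.1858
−0.22·log₂(0.22) = 0.4806
−0.29·log₂(0.29) = 0.5179
−0.19·log₂(0.19) = 0.4552
−0.26·log₂(0.26) = 0.5053
Sum ≈ 2.1447 → 2.145 bits.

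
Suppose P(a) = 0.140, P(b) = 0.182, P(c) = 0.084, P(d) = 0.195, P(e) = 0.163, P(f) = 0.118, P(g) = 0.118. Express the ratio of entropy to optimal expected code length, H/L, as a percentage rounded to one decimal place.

98.4%

Entropy H = −Σ p log₂ p ≈ 2.7587 bits.
Huffman merges: 21/250+59/500→101/500; 59/500+7/50→129/500; 163/1000+91/500→69/200; 39/200+101/500→397/1000; 129/500+69/200→603/1000; 397/1000+603/1000→1. L = 561/200 ≈ 2.8050.
Efficiency = H/L = 2.7587/2.8050 = 98.4%.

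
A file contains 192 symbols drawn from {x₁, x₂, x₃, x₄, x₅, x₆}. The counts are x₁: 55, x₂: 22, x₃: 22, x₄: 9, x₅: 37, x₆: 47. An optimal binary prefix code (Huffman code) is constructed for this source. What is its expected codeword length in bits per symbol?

Probabilities are the counts divided by 192.
Repeatedly combine the two least-probable nodes; the expected code length is the sum of the merged weights.
merge 3/64 + 11/96 → 31/192
merge 11/96 + 31/192 → 53/192
merge 37/192 + 47/192 → 7/16
merge 53/192 + 55/192 → 9/16
merge 7/16 + 9/16 → 1
L = 31/192 + 53/192 + 7/16 + 9/16 + 1 = 39/16 = 2.4375 bits/symbol.

2.4375 bits/symbol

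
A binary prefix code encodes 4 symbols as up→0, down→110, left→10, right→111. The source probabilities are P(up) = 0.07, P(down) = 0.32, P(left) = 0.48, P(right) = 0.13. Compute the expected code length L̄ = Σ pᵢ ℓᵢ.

2.38 bits/symbol

L̄ = Σ pᵢ·ℓᵢ = 0.07·1 + 0.32·3 + 0.48·2 + 0.13·3 = 2.38 bits/symbol.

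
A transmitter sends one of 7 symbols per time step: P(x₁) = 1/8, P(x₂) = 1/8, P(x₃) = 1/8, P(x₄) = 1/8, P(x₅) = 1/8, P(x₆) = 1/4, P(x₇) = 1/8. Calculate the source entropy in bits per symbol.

Each probability is a power of 1/2, so log₂(1/p) is an integer.
H = Σ p·log₂(1/p) = 1/8·3 + 1/8·3 + 1/8·3 + 1/8·3 + 1/8·3 + 1/4·2 + 1/8·3 = 2.75 bits.

2.75 bits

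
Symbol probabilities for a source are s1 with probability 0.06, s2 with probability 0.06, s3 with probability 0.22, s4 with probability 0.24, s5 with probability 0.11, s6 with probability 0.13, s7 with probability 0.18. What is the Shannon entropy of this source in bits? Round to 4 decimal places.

2.6400 bits

H = −Σ pᵢ log₂ pᵢ.
−0.06·log₂(0.06) = 0.2435
−0.06·log₂(0.06) = 0.2435
−0.22·log₂(0.22) = 0.4806
−0.24·log₂(0.24) = 0.4941
−0.11·log₂(0.11) = 0.3503
−0.13·log₂(0.13) = 0.3826
−0.18·log₂(0.18) = 0.4453
Sum ≈ 2.6400 → 2.6400 bits.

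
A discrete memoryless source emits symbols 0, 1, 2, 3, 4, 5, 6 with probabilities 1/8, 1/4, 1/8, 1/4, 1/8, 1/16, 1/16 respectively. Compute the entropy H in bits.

2.625 bits

Each probability is a power of 1/2, so log₂(1/p) is an integer.
H = Σ p·log₂(1/p) = 1/8·3 + 1/4·2 + 1/8·3 + 1/4·2 + 1/8·3 + 1/16·4 + 1/16·4 = 2.625 bits.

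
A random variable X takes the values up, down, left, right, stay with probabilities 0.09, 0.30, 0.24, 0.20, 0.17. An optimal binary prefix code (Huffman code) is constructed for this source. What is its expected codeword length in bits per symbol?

Repeatedly combine the two least-probable nodes; the expected code length is the sum of the merged weights.
merge 9/100 + 17/100 → 13/50
merge 1/5 + 6/25 → 11/25
merge 13/50 + 3/10 → 14/25
merge 11/25 + 14/25 → 1
L = 13/50 + 11/25 + 14/25 + 1 = 113/50 = 2.26 bits/symbol.

2.26 bits/symbol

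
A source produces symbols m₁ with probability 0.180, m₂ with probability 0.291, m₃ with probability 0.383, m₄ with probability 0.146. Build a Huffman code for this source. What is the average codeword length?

Repeatedly combine the two least-probable nodes; the expected code length is the sum of the merged weights.
merge 73/500 + 9/50 → 163/500
merge 291/1000 + 163/500 → 617/1000
merge 383/1000 + 617/1000 → 1
L = 163/500 + 617/1000 + 1 = 1943/1000 = 1.943 bits/symbol.

1.943 bits/symbol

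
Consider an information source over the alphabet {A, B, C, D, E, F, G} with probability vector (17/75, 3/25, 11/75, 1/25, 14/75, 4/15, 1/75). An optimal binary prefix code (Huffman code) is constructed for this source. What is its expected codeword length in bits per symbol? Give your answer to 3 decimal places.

2.547 bits/symbol

Repeatedly combine the two least-probable nodes; the expected code length is the sum of the merged weights.
merge 1/75 + 1/25 → 4/75
merge 4/75 + 3/25 → 13/75
merge 11/75 + 13/75 → 8/25
merge 14/75 + 17/75 → 31/75
merge 4/15 + 8/25 → 44/75
merge 31/75 + 44/75 → 1
L = 4/75 + 13/75 + 8/25 + 31/75 + 44/75 + 1 = 191/75 ≈ 2.547 bits/symbol.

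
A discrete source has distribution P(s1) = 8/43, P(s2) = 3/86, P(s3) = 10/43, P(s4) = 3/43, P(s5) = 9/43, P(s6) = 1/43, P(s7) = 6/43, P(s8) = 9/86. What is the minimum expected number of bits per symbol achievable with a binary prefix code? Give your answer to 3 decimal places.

Repeatedly combine the two least-probable nodes; the expected code length is the sum of the merged weights.
merge 1/43 + 3/86 → 5/86
merge 5/86 + 3/43 → 11/86
merge 9/86 + 11/86 → 10/43
merge 6/43 + 8/43 → 14/43
merge 9/43 + 10/43 → 19/43
merge 10/43 + 14/43 → 24/43
merge 19/43 + 24/43 → 1
L = 5/86 + 11/86 + 10/43 + 14/43 + 19/43 + 24/43 + 1 = 118/43 ≈ 2.744 bits/symbol.

2.744 bits/symbol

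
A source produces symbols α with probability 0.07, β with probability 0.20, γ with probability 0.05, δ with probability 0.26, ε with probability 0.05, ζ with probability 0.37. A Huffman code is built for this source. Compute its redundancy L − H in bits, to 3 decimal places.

0.069 bits

Entropy H = −Σ p log₂ p ≈ 2.2012 bits.
Huffman merges: 1/20+1/20→1/10; 7/100+1/10→17/100; 17/100+1/5→37/100; 13/50+37/100→63/100; 37/100+63/100→1. L = 227/100 ≈ 2.2700.
L − H = 2.2700 − 2.2012 = 0.069 bits.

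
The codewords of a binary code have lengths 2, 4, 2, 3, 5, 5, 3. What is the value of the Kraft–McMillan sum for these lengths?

0.875

With common denominator 2^5 = 32: Σ 2^(−ℓᵢ) = 8/32 + 2/32 + 8/32 + 4/32 + 1/32 + 1/32 + 4/32 = 28/32 = 0.875.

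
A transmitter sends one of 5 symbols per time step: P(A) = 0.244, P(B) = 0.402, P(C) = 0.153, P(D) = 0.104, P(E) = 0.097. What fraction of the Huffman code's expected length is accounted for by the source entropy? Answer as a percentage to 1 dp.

Entropy H = −Σ p log₂ p ≈ 2.1055 bits.
Huffman merges: 97/1000+13/125→201/1000; 153/1000+201/1000→177/500; 61/250+177/500→299/500; 201/500+299/500→1. L = 2153/1000 ≈ 2.1530.
Efficiency = H/L = 2.1055/2.1530 = 97.8%.

97.8%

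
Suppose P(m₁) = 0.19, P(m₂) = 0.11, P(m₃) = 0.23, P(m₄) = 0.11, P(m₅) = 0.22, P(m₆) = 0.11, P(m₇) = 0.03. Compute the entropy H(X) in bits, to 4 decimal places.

2.6261 bits

H = −Σ pᵢ log₂ pᵢ.
−0.19·log₂(0.19) = 0.4552
−0.11·log₂(0.11) = 0.3503
−0.23·log₂(0.23) = 0.4877
−0.11·log₂(0.11) = 0.3503
−0.22·log₂(0.22) = 0.4806
−0.11·log₂(0.11) = 0.3503
−0.03·log₂(0.03) = 0.1518
Sum ≈ 2.6261 → 2.6261 bits.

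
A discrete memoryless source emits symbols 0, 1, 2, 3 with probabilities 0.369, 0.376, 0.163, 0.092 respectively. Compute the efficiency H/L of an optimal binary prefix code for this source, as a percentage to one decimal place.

Entropy H = −Σ p log₂ p ≈ 1.8046 bits.
Huffman merges: 23/250+163/1000→51/200; 51/200+369/1000→78/125; 47/125+78/125→1. L = 1879/1000 ≈ 1.8790.
Efficiency = H/L = 1.8046/1.8790 = 96.0%.

96.0%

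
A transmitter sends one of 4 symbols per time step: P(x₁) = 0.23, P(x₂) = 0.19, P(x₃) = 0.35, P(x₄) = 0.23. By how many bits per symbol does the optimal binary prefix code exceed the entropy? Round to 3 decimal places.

0.039 bits

Entropy H = −Σ p log₂ p ≈ 1.9607 bits.
Huffman merges: 19/100+23/100→21/50; 23/100+7/20→29/50; 21/50+29/50→1. L = 2 ≈ 2.0000.
L − H = 2.0000 − 1.9607 = 0.039 bits.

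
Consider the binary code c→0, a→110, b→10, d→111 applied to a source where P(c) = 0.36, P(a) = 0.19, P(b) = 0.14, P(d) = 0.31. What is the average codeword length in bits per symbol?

L̄ = Σ pᵢ·ℓᵢ = 0.36·1 + 0.19·3 + 0.14·2 + 0.31·3 = 2.14 bits/symbol.

2.14 bits/symbol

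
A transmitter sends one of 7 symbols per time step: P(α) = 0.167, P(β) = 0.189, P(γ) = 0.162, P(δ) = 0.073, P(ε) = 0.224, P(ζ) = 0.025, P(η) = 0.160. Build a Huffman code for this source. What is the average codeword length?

2.685 bits/symbol

Repeatedly combine the two least-probable nodes; the expected code length is the sum of the merged weights.
merge 1/40 + 73/1000 → 49/500
merge 49/500 + 4/25 → 129/500
merge 81/500 + 167/1000 → 329/1000
merge 189/1000 + 28/125 → 413/1000
merge 129/500 + 329/1000 → 587/1000
merge 413/1000 + 587/1000 → 1
L = 49/500 + 129/500 + 329/1000 + 413/1000 + 587/1000 + 1 = 537/200 = 2.685 bits/symbol.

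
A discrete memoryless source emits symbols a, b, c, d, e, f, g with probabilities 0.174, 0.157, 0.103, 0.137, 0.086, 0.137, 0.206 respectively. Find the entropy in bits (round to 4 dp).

H = −Σ pᵢ log₂ pᵢ.
−0.174·log₂(0.174) = 0.4390
−0.157·log₂(0.157) = 0.4194
−0.103·log₂(0.103) = 0.3378
−0.137·log₂(0.137) = 0.3929
−0.086·log₂(0.086) = 0.3044
−0.137·log₂(0.137) = 0.3929
−0.206·log₂(0.206) = 0.4695
Sum ≈ 2.7558 → 2.7558 bits.

2.7558 bits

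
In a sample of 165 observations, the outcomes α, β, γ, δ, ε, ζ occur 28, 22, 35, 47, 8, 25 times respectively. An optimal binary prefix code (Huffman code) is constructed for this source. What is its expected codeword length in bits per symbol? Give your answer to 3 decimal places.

Probabilities are the counts divided by 165.
Repeatedly combine the two least-probable nodes; the expected code length is the sum of the merged weights.
merge 8/165 + 2/15 → 2/11
merge 5/33 + 28/165 → 53/165
merge 2/11 + 7/33 → 13/33
merge 47/165 + 53/165 → 20/33
merge 13/33 + 20/33 → 1
L = 2/11 + 53/165 + 13/33 + 20/33 + 1 = 413/165 ≈ 2.503 bits/symbol.

2.503 bits/symbol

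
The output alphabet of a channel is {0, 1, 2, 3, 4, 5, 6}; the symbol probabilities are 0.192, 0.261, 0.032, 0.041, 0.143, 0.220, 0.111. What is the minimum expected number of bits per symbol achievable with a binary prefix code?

2.584 bits/symbol

Repeatedly combine the two least-probable nodes; the expected code length is the sum of the merged weights.
merge 4/125 + 41/1000 → 73/1000
merge 73/1000 + 111/1000 → 23/125
merge 143/1000 + 23/125 → 327/1000
merge 24/125 + 11/50 → 103/250
merge 261/1000 + 327/1000 → 147/250
merge 103/250 + 147/250 → 1
L = 73/1000 + 23/125 + 327/1000 + 103/250 + 147/250 + 1 = 323/125 = 2.584 bits/symbol.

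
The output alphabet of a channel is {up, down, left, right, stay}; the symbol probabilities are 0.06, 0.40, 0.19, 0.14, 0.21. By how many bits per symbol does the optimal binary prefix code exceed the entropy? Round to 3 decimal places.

0.093 bits

Entropy H = −Σ p log₂ p ≈ 2.0975 bits.
Huffman merges: 3/50+7/50→1/5; 19/100+1/5→39/100; 21/100+39/100→3/5; 2/5+3/5→1. L = 219/100 ≈ 2.1900.
L − H = 2.1900 − 2.0975 = 0.093 bits.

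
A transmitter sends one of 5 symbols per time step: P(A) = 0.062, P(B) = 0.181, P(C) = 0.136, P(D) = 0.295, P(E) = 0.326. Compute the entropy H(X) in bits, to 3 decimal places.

2.133 bits

H = −Σ pᵢ log₂ pᵢ.
−0.062·log₂(0.062) = 0.2487
−0.181·log₂(0.181) = 0.4463
−0.136·log₂(0.136) = 0.3915
−0.295·log₂(0.295) = 0.5196
−0.326·log₂(0.326) = 0.5272
Sum ≈ 2.1332 → 2.133 bits.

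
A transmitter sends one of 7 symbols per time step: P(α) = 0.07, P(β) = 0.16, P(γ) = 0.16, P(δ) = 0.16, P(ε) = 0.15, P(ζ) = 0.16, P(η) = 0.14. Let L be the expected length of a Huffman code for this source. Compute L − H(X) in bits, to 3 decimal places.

0.072 bits

Entropy H = −Σ p log₂ p ≈ 2.7683 bits.
Huffman merges: 7/100+7/50→21/100; 3/20+4/25→31/100; 4/25+4/25→8/25; 4/25+21/100→37/100; 31/100+8/25→63/100; 37/100+63/100→1. L = 71/25 ≈ 2.8400.
L − H = 2.8400 − 2.7683 = 0.072 bits.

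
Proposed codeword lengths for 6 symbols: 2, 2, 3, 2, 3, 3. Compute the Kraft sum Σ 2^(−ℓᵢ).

1.125

With common denominator 2^3 = 8: Σ 2^(−ℓᵢ) = 2/8 + 2/8 + 1/8 + 2/8 + 1/8 + 1/8 = 9/8 = 1.125.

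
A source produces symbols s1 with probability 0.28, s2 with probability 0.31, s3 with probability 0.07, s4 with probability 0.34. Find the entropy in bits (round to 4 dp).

1.8357 bits

H = −Σ pᵢ log₂ pᵢ.
−0.28·log₂(0.28) = 0.5142
−0.31·log₂(0.31) = 0.5238
−0.07·log₂(0.07) = 0.2686
−0.34·log₂(0.34) = 0.5292
Sum ≈ 1.8357 → 1.8357 bits.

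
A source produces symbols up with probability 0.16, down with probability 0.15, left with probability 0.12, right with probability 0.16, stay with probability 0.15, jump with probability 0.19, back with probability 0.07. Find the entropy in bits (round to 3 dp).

H = −Σ pᵢ log₂ pᵢ.
−0.16·log₂(0.16) = 0.4230
−0.15·log₂(0.15) = 0.4105
−0.12·log₂(0.12) = 0.3671
−0.16·log₂(0.16) = 0.4230
−0.15·log₂(0.15) = 0.4105
−0.19·log₂(0.19) = 0.4552
−0.07·log₂(0.07) = 0.2686
Sum ≈ 2.7580 → 2.758 bits.

2.758 bits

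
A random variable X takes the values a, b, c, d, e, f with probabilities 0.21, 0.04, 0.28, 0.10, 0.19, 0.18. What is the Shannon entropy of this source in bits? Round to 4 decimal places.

H = −Σ pᵢ log₂ pᵢ.
−0.21·log₂(0.21) = 0.4728
−0.04·log₂(0.04) = 0.1858
−0.28·log₂(0.28) = 0.5142
−0.10·log₂(0.10) = 0.3322
−0.19·log₂(0.19) = 0.4552
−0.18·log₂(0.18) = 0.4453
Sum ≈ 2.4055 → 2.4055 bits.

2.4055 bits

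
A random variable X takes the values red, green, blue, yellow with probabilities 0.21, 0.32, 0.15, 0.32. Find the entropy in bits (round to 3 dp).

H = −Σ pᵢ log₂ pᵢ.
−0.21·log₂(0.21) = 0.4728
−0.32·log₂(0.32) = 0.5260
−0.15·log₂(0.15) = 0.4105
−0.32·log₂(0.32) = 0.5260
Sum ≈ 1.9354 → 1.935 bits.

1.935 bits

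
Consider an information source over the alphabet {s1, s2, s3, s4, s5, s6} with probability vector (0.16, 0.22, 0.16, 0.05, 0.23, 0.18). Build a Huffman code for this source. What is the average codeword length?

2.55 bits/symbol

Repeatedly combine the two least-probable nodes; the expected code length is the sum of the merged weights.
merge 1/20 + 4/25 → 21/100
merge 4/25 + 9/50 → 17/50
merge 21/100 + 11/50 → 43/100
merge 23/100 + 17/50 → 57/100
merge 43/100 + 57/100 → 1
L = 21/100 + 17/50 + 43/100 + 57/100 + 1 = 51/20 = 2.55 bits/symbol.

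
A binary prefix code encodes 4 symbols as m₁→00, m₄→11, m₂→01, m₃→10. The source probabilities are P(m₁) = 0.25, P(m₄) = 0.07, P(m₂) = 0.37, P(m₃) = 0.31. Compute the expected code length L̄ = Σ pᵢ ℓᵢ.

L̄ = Σ pᵢ·ℓᵢ = 0.25·2 + 0.07·2 + 0.37·2 + 0.31·2 = 2 bits/symbol.

2 bits/symbol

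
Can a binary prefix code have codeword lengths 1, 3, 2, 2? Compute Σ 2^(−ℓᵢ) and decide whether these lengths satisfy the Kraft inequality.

1.125; no

With common denominator 2^3 = 8: Σ 2^(−ℓᵢ) = 4/8 + 1/8 + 2/8 + 2/8 = 9/8 = 1.125.
Kraft's inequality requires Σ ≤ 1; here Σ = 1.125 > 1, so no such prefix code exists.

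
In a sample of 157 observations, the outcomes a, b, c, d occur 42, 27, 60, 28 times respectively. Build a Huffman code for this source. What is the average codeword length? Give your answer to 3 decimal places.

1.968 bits/symbol

Probabilities are the counts divided by 157.
Repeatedly combine the two least-probable nodes; the expected code length is the sum of the merged weights.
merge 27/157 + 28/157 → 55/157
merge 42/157 + 55/157 → 97/157
merge 60/157 + 97/157 → 1
L = 55/157 + 97/157 + 1 = 309/157 ≈ 1.968 bits/symbol.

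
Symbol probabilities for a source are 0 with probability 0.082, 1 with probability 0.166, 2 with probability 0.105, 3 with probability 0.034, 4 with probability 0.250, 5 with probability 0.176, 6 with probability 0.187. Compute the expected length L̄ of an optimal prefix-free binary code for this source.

2.679 bits/symbol

Repeatedly combine the two least-probable nodes; the expected code length is the sum of the merged weights.
merge 17/500 + 41/500 → 29/250
merge 21/200 + 29/250 → 221/1000
merge 83/500 + 22/125 → 171/500
merge 187/1000 + 221/1000 → 51/125
merge 1/4 + 171/500 → 74/125
merge 51/125 + 74/125 → 1
L = 29/250 + 221/1000 + 171/500 + 51/125 + 74/125 + 1 = 2679/1000 = 2.679 bits/symbol.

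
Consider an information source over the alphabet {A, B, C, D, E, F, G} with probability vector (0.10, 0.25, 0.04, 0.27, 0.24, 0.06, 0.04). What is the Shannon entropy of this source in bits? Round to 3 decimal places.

2.451 bits

H = −Σ pᵢ log₂ pᵢ.
−0.10·log₂(0.10) = 0.3322
−0.25·log₂(0.25) = 0.5000
−0.04·log₂(0.04) = 0.1858
−0.27·log₂(0.27) = 0.5100
−0.24·log₂(0.24) = 0.4941
−0.06·log₂(0.06) = 0.2435
−0.04·log₂(0.04) = 0.1858
Sum ≈ 2.4514 → 2.451 bits.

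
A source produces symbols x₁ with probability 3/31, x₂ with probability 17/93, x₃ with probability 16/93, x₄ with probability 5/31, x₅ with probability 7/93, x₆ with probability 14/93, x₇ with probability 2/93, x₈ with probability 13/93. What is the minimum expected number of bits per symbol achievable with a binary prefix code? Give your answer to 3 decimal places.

2.914 bits/symbol

Repeatedly combine the two least-probable nodes; the expected code length is the sum of the merged weights.
merge 2/93 + 7/93 → 3/31
merge 3/31 + 3/31 → 6/31
merge 13/93 + 14/93 → 9/31
merge 5/31 + 16/93 → 1/3
merge 17/93 + 6/31 → 35/93
merge 9/31 + 1/3 → 58/93
merge 35/93 + 58/93 → 1
L = 3/31 + 6/31 + 9/31 + 1/3 + 35/93 + 58/93 + 1 = 271/93 ≈ 2.914 bits/symbol.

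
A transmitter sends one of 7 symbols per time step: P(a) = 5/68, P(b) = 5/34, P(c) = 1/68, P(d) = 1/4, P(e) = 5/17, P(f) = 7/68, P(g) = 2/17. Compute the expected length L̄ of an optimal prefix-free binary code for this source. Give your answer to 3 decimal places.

Repeatedly combine the two least-probable nodes; the expected code length is the sum of the merged weights.
merge 1/68 + 5/68 → 3/34
merge 3/34 + 7/68 → 13/68
merge 2/17 + 5/34 → 9/34
merge 13/68 + 1/4 → 15/34
merge 9/34 + 5/17 → 19/34
merge 15/34 + 19/34 → 1
L = 3/34 + 13/68 + 9/34 + 15/34 + 19/34 + 1 = 173/68 ≈ 2.544 bits/symbol.

2.544 bits/symbol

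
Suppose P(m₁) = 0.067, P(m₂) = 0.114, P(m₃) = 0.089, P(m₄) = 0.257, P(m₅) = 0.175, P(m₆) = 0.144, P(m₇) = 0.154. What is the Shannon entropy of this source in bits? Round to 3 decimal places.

H = −Σ pᵢ log₂ pᵢ.
−0.067·log₂(0.067) = 0.2613
−0.114·log₂(0.114) = 0.3571
−0.089·log₂(0.089) = 0.3106
−0.257·log₂(0.257) = 0.5038
−0.175·log₂(0.175) = 0.4401
−0.144·log₂(0.144) = 0.4026
−0.154·log₂(0.154) = 0.4156
Sum ≈ 2.6911 → 2.691 bits.

2.691 bits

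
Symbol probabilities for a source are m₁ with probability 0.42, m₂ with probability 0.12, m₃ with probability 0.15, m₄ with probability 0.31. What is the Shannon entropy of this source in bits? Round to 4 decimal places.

H = −Σ pᵢ log₂ pᵢ.
−0.42·log₂(0.42) = 0.5256
−0.12·log₂(0.12) = 0.3671
−0.15·log₂(0.15) = 0.4105
−0.31·log₂(0.31) = 0.5238
Sum ≈ 1.8271 → 1.8271 bits.

1.8271 bits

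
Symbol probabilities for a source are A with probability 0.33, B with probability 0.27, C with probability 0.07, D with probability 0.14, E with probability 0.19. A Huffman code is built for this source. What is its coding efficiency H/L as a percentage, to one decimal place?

Entropy H = −Σ p log₂ p ≈ 2.1587 bits.
Huffman merges: 7/100+7/50→21/100; 19/100+21/100→2/5; 27/100+33/100→3/5; 2/5+3/5→1. L = 221/100 ≈ 2.2100.
Efficiency = H/L = 2.1587/2.2100 = 97.7%.

97.7%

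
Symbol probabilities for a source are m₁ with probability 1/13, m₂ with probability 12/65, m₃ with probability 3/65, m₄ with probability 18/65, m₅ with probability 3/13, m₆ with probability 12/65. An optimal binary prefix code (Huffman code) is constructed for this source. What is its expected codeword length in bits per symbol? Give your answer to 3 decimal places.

2.431 bits/symbol

Repeatedly combine the two least-probable nodes; the expected code length is the sum of the merged weights.
merge 3/65 + 1/13 → 8/65
merge 8/65 + 12/65 → 4/13
merge 12/65 + 3/13 → 27/65
merge 18/65 + 4/13 → 38/65
merge 27/65 + 38/65 → 1
L = 8/65 + 4/13 + 27/65 + 38/65 + 1 = 158/65 ≈ 2.431 bits/symbol.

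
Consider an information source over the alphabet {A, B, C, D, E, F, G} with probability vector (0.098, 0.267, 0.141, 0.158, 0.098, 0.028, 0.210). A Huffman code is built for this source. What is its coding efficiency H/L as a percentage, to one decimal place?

Entropy H = −Σ p log₂ p ≈ 2.6018 bits.
Huffman merges: 7/250+49/500→63/500; 49/500+63/500→28/125; 141/1000+79/500→299/1000; 21/100+28/125→217/500; 267/1000+299/1000→283/500; 217/500+283/500→1. L = 2649/1000 ≈ 2.6490.
Efficiency = H/L = 2.6018/2.6490 = 98.2%.

98.2%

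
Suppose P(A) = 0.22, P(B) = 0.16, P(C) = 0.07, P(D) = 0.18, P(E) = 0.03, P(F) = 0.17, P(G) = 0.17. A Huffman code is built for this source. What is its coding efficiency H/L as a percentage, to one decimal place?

Entropy H = −Σ p log₂ p ≈ 2.6384 bits.
Huffman merges: 3/100+7/100→1/10; 1/10+4/25→13/50; 17/100+17/100→17/50; 9/50+11/50→2/5; 13/50+17/50→3/5; 2/5+3/5→1. L = 27/10 ≈ 2.7000.
Efficiency = H/L = 2.6384/2.7000 = 97.7%.

97.7%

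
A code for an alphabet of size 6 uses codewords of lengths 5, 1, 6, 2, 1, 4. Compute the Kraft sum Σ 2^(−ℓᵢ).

1.359375

With common denominator 2^6 = 64: Σ 2^(−ℓᵢ) = 2/64 + 32/64 + 1/64 + 16/64 + 32/64 + 4/64 = 87/64 = 1.359375.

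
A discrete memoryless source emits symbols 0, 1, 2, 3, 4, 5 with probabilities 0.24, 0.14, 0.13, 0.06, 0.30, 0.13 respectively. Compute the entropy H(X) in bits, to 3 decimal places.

2.421 bits

H = −Σ pᵢ log₂ pᵢ.
−0.24·log₂(0.24) = 0.4941
−0.14·log₂(0.14) = 0.3971
−0.13·log₂(0.13) = 0.3826
−0.06·log₂(0.06) = 0.2435
−0.30·log₂(0.30) = 0.5211
−0.13·log₂(0.13) = 0.3826
Sum ≈ 2.4212 → 2.421 bits.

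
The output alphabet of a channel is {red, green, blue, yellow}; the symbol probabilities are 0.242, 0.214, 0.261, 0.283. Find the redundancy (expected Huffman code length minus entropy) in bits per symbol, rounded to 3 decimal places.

Entropy H = −Σ p log₂ p ≈ 1.9925 bits.
Huffman merges: 107/500+121/500→57/125; 261/1000+283/1000→68/125; 57/125+68/125→1. L = 2 ≈ 2.0000.
L − H = 2.0000 − 1.9925 = 0.007 bits.

0.007 bits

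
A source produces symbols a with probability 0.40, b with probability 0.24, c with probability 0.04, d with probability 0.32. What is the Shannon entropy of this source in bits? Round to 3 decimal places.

1.735 bits

H = −Σ pᵢ log₂ pᵢ.
−0.40·log₂(0.40) = 0.5288
−0.24·log₂(0.24) = 0.4941
−0.04·log₂(0.04) = 0.1858
−0.32·log₂(0.32) = 0.5260
Sum ≈ 1.7347 → 1.735 bits.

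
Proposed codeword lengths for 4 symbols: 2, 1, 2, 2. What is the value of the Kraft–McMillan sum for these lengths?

1.25

With common denominator 2^2 = 4: Σ 2^(−ℓᵢ) = 1/4 + 2/4 + 1/4 + 1/4 = 5/4 = 1.25.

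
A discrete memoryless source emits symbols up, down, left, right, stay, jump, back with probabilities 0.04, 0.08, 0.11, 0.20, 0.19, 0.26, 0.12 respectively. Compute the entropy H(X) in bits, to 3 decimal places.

2.620 bits

H = −Σ pᵢ log₂ pᵢ.
−0.04·log₂(0.04) = 0.1858
−0.08·log₂(0.08) = 0.2915
−0.11·log₂(0.11) = 0.3503
−0.20·log₂(0.20) = 0.4644
−0.19·log₂(0.19) = 0.4552
−0.26·log₂(0.26) = 0.5053
−0.12·log₂(0.12) = 0.3671
Sum ≈ 2.6195 → 2.620 bits.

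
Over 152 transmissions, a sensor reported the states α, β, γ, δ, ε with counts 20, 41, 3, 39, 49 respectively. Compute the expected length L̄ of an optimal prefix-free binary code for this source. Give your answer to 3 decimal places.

2.151 bits/symbol

Probabilities are the counts divided by 152.
Repeatedly combine the two least-probable nodes; the expected code length is the sum of the merged weights.
merge 3/152 + 5/38 → 23/152
merge 23/152 + 39/152 → 31/76
merge 41/152 + 49/152 → 45/76
merge 31/76 + 45/76 → 1
L = 23/152 + 31/76 + 45/76 + 1 = 327/152 ≈ 2.151 bits/symbol.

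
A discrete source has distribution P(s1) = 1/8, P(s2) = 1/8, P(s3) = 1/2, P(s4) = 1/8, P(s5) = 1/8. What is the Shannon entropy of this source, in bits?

2 bits

Each probability is a power of 1/2, so log₂(1/p) is an integer.
H = Σ p·log₂(1/p) = 1/8·3 + 1/8·3 + 1/2·1 + 1/8·3 + 1/8·3 = 2 bits.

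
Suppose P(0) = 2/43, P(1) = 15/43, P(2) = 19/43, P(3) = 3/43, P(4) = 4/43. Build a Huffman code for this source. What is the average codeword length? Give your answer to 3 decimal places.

Repeatedly combine the two least-probable nodes; the expected code length is the sum of the merged weights.
merge 2/43 + 3/43 → 5/43
merge 4/43 + 5/43 → 9/43
merge 9/43 + 15/43 → 24/43
merge 19/43 + 24/43 → 1
L = 5/43 + 9/43 + 24/43 + 1 = 81/43 ≈ 1.884 bits/symbol.

1.884 bits/symbol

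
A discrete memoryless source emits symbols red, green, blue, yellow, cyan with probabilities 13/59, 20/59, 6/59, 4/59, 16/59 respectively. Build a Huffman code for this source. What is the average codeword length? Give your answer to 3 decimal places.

Repeatedly combine the two least-probable nodes; the expected code length is the sum of the merged weights.
merge 4/59 + 6/59 → 10/59
merge 10/59 + 13/59 → 23/59
merge 16/59 + 20/59 → 36/59
merge 23/59 + 36/59 → 1
L = 10/59 + 23/59 + 36/59 + 1 = 128/59 ≈ 2.169 bits/symbol.

2.169 bits/symbol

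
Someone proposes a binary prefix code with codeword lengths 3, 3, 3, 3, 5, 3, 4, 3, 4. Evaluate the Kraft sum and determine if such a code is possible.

With common denominator 2^5 = 32: Σ 2^(−ℓᵢ) = 4/32 + 4/32 + 4/32 + 4/32 + 1/32 + 4/32 + 2/32 + 4/32 + 2/32 = 29/32 = 0.90625.
Kraft's inequality requires Σ ≤ 1; here Σ = 0.90625 ≤ 1, so such a prefix code exists.

0.90625; yes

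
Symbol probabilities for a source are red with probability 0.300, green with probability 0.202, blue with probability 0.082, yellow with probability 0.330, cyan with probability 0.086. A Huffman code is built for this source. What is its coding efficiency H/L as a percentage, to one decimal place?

97.6%

Entropy H = −Σ p log₂ p ≈ 2.1153 bits.
Huffman merges: 41/500+43/500→21/125; 21/125+101/500→37/100; 3/10+33/100→63/100; 37/100+63/100→1. L = 271/125 ≈ 2.1680.
Efficiency = H/L = 2.1153/2.1680 = 97.6%.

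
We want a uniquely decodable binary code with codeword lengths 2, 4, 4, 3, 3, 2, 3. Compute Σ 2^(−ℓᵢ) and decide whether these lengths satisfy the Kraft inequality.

1; yes

With common denominator 2^4 = 16: Σ 2^(−ℓᵢ) = 4/16 + 1/16 + 1/16 + 2/16 + 2/16 + 4/16 + 2/16 = 16/16 = 1.
Kraft's inequality requires Σ ≤ 1; here Σ = 1 ≤ 1, so such a prefix code exists.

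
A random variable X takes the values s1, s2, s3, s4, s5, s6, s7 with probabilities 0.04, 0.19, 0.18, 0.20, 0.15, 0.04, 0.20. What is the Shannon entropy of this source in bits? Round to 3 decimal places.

2.611 bits

H = −Σ pᵢ log₂ pᵢ.
−0.04·log₂(0.04) = 0.1858
−0.19·log₂(0.19) = 0.4552
−0.18·log₂(0.18) = 0.4453
−0.20·log₂(0.20) = 0.4644
−0.15·log₂(0.15) = 0.4105
−0.04·log₂(0.04) = 0.1858
−0.20·log₂(0.20) = 0.4644
Sum ≈ 2.6114 → 2.611 bits.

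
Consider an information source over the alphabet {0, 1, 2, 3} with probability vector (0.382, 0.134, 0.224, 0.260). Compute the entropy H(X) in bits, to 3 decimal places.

H = −Σ pᵢ log₂ pᵢ.
−0.382·log₂(0.382) = 0.5304
−0.134·log₂(0.134) = 0.3886
−0.224·log₂(0.224) = 0.4835
−0.260·log₂(0.260) = 0.5053
Sum ≈ 1.9077 → 1.908 bits.

1.908 bits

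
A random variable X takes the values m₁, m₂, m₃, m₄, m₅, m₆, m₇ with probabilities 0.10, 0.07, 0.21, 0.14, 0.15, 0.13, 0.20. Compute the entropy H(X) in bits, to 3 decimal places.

H = −Σ pᵢ log₂ pᵢ.
−0.10·log₂(0.10) = 0.3322
−0.07·log₂(0.07) = 0.2686
−0.21·log₂(0.21) = 0.4728
−0.14·log₂(0.14) = 0.3971
−0.15·log₂(0.15) = 0.4105
−0.13·log₂(0.13) = 0.3826
−0.20·log₂(0.20) = 0.4644
Sum ≈ 2.7283 → 2.728 bits.

2.728 bits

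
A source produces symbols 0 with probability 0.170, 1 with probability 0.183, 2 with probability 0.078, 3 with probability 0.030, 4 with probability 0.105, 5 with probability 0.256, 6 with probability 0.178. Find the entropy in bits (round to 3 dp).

H = −Σ pᵢ log₂ pᵢ.
−0.170·log₂(0.170) = 0.4346
−0.183·log₂(0.183) = 0.4484
−0.078·log₂(0.078) = 0.2871
−0.030·log₂(0.030) = 0.1518
−0.105·log₂(0.105) = 0.3414
−0.256·log₂(0.256) = 0.5032
−0.178·log₂(0.178) = 0.4432
Sum ≈ 2.6097 → 2.610 bits.

2.610 bits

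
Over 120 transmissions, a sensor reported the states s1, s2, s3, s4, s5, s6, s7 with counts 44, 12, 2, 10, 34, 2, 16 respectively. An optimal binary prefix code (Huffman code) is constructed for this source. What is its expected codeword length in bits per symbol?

Probabilities are the counts divided by 120.
Repeatedly combine the two least-probable nodes; the expected code length is the sum of the merged weights.
merge 1/60 + 1/60 → 1/30
merge 1/30 + 1/12 → 7/60
merge 1/10 + 7/60 → 13/60
merge 2/15 + 13/60 → 7/20
merge 17/60 + 7/20 → 19/30
merge 11/30 + 19/30 → 1
L = 1/30 + 7/60 + 13/60 + 7/20 + 19/30 + 1 = 47/20 = 2.35 bits/symbol.

2.35 bits/symbol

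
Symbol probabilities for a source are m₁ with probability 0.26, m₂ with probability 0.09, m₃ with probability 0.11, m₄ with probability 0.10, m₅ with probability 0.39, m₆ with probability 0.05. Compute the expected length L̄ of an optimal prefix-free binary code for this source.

2.31 bits/symbol

Repeatedly combine the two least-probable nodes; the expected code length is the sum of the merged weights.
merge 1/20 + 9/100 → 7/50
merge 1/10 + 11/100 → 21/100
merge 7/50 + 21/100 → 7/20
merge 13/50 + 7/20 → 61/100
merge 39/100 + 61/100 → 1
L = 7/50 + 21/100 + 7/20 + 61/100 + 1 = 231/100 = 2.31 bits/symbol.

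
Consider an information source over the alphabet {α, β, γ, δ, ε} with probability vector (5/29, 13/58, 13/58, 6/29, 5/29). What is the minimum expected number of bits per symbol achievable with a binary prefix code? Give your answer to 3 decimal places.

2.345 bits/symbol

Repeatedly combine the two least-probable nodes; the expected code length is the sum of the merged weights.
merge 5/29 + 5/29 → 10/29
merge 6/29 + 13/58 → 25/58
merge 13/58 + 10/29 → 33/58
merge 25/58 + 33/58 → 1
L = 10/29 + 25/58 + 33/58 + 1 = 68/29 ≈ 2.345 bits/symbol.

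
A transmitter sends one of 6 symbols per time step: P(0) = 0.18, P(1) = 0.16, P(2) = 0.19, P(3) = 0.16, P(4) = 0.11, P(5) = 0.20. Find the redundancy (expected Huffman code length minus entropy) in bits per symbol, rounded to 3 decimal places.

0.049 bits

Entropy H = −Σ p log₂ p ≈ 2.5612 bits.
Huffman merges: 11/100+4/25→27/100; 4/25+9/50→17/50; 19/100+1/5→39/100; 27/100+17/50→61/100; 39/100+61/100→1. L = 261/100 ≈ 2.6100.
L − H = 2.6100 − 2.5612 = 0.049 bits.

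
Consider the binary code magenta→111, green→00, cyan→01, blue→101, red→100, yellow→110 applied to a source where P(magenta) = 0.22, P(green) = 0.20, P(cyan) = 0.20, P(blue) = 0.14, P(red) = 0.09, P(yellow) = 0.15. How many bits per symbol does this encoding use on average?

L̄ = Σ pᵢ·ℓᵢ = 0.22·3 + 0.20·2 + 0.20·2 + 0.14·3 + 0.09·3 + 0.15·3 = 2.6 bits/symbol.

2.6 bits/symbol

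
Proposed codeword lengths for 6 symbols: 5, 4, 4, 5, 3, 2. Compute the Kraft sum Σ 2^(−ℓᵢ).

With common denominator 2^5 = 32: Σ 2^(−ℓᵢ) = 1/32 + 2/32 + 2/32 + 1/32 + 4/32 + 8/32 = 18/32 = 0.5625.

0.5625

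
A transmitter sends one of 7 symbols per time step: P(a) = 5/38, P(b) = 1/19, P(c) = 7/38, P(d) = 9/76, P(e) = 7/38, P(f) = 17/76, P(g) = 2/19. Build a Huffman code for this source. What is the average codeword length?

2.75 bits/symbol

Repeatedly combine the two least-probable nodes; the expected code length is the sum of the merged weights.
merge 1/19 + 2/19 → 3/19
merge 9/76 + 5/38 → 1/4
merge 3/19 + 7/38 → 13/38
merge 7/38 + 17/76 → 31/76
merge 1/4 + 13/38 → 45/76
merge 31/76 + 45/76 → 1
L = 3/19 + 1/4 + 13/38 + 31/76 + 45/76 + 1 = 11/4 = 2.75 bits/symbol.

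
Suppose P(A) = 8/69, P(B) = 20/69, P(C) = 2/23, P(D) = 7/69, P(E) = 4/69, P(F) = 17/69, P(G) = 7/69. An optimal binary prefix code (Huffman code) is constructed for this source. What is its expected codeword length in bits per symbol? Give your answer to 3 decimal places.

2.609 bits/symbol

Repeatedly combine the two least-probable nodes; the expected code length is the sum of the merged weights.
merge 4/69 + 2/23 → 10/69
merge 7/69 + 7/69 → 14/69
merge 8/69 + 10/69 → 6/23
merge 14/69 + 17/69 → 31/69
merge 6/23 + 20/69 → 38/69
merge 31/69 + 38/69 → 1
L = 10/69 + 14/69 + 6/23 + 31/69 + 38/69 + 1 = 60/23 ≈ 2.609 bits/symbol.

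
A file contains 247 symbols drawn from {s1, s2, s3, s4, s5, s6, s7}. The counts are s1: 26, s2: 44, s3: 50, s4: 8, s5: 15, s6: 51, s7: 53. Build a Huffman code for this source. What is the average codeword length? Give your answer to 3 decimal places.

Probabilities are the counts divided by 247.
Repeatedly combine the two least-probable nodes; the expected code length is the sum of the merged weights.
merge 8/247 + 15/247 → 23/247
merge 23/247 + 2/19 → 49/247
merge 44/247 + 49/247 → 93/247
merge 50/247 + 51/247 → 101/247
merge 53/247 + 93/247 → 146/247
merge 101/247 + 146/247 → 1
L = 23/247 + 49/247 + 93/247 + 101/247 + 146/247 + 1 = 659/247 ≈ 2.668 bits/symbol.

2.668 bits/symbol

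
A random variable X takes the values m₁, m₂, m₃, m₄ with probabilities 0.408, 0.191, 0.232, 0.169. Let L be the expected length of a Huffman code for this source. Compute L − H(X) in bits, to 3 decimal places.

0.046 bits

Entropy H = −Σ p log₂ p ≈ 1.9063 bits.
Huffman merges: 169/1000+191/1000→9/25; 29/125+9/25→74/125; 51/125+74/125→1. L = 244/125 ≈ 1.9520.
L − H = 1.9520 − 1.9063 = 0.046 bits.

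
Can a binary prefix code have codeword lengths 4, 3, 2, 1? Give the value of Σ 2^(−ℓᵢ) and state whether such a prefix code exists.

With common denominator 2^4 = 16: Σ 2^(−ℓᵢ) = 1/16 + 2/16 + 4/16 + 8/16 = 15/16 = 0.9375.
Kraft's inequality requires Σ ≤ 1; here Σ = 0.9375 ≤ 1, so such a prefix code exists.

0.9375; yes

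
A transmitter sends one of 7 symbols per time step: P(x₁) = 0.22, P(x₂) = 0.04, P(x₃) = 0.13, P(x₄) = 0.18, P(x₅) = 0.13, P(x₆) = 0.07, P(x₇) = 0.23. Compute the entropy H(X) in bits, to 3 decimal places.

2.633 bits

H = −Σ pᵢ log₂ pᵢ.
−0.22·log₂(0.22) = 0.4806
−0.04·log₂(0.04) = 0.1858
−0.13·log₂(0.13) = 0.3826
−0.18·log₂(0.18) = 0.4453
−0.13·log₂(0.13) = 0.3826
−0.07·log₂(0.07) = 0.2686
−0.23·log₂(0.23) = 0.4877
Sum ≈ 2.6331 → 2.633 bits.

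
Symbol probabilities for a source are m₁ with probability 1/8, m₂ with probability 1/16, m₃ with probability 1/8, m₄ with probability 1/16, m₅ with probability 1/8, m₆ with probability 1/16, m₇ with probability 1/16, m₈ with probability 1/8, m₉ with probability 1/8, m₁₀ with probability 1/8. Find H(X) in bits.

Each probability is a power of 1/2, so log₂(1/p) is an integer.
H = Σ p·log₂(1/p) = 1/8·3 + 1/16·4 + 1/8·3 + 1/16·4 + 1/8·3 + 1/16·4 + 1/16·4 + 1/8·3 + 1/8·3 + 1/8·3 = 3.25 bits.

3.25 bits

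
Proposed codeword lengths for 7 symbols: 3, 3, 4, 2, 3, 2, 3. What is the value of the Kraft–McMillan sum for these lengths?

1.0625

With common denominator 2^4 = 16: Σ 2^(−ℓᵢ) = 2/16 + 2/16 + 1/16 + 4/16 + 2/16 + 4/16 + 2/16 = 17/16 = 1.0625.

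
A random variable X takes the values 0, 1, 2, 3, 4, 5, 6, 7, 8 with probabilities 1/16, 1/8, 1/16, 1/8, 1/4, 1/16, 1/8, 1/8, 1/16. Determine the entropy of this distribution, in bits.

3 bits

Each probability is a power of 1/2, so log₂(1/p) is an integer.
H = Σ p·log₂(1/p) = 1/16·4 + 1/8·3 + 1/16·4 + 1/8·3 + 1/4·2 + 1/16·4 + 1/8·3 + 1/8·3 + 1/16·4 = 3 bits.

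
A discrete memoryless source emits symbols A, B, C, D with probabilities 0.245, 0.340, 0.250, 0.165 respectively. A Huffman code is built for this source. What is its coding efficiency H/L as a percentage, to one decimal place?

Entropy H = −Σ p log₂ p ≈ 1.9552 bits.
Huffman merges: 33/200+49/200→41/100; 1/4+17/50→59/100; 41/100+59/100→1. L = 2 ≈ 2.0000.
Efficiency = H/L = 1.9552/2.0000 = 97.8%.

97.8%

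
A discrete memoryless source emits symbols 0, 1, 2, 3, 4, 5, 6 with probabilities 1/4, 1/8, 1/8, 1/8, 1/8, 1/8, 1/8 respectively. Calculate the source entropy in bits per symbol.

Each probability is a power of 1/2, so log₂(1/p) is an integer.
H = Σ p·log₂(1/p) = 1/4·2 + 1/8·3 + 1/8·3 + 1/8·3 + 1/8·3 + 1/8·3 + 1/8·3 = 2.75 bits.

2.75 bits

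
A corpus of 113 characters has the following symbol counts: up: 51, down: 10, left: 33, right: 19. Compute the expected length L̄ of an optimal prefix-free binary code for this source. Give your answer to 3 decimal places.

1.805 bits/symbol

Probabilities are the counts divided by 113.
Repeatedly combine the two least-probable nodes; the expected code length is the sum of the merged weights.
merge 10/113 + 19/113 → 29/113
merge 29/113 + 33/113 → 62/113
merge 51/113 + 62/113 → 1
L = 29/113 + 62/113 + 1 = 204/113 ≈ 1.805 bits/symbol.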